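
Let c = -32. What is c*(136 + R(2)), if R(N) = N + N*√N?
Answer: -4416 - 64*√2 ≈ -4506.5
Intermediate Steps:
R(N) = N + N^(3/2)
c*(136 + R(2)) = -32*(136 + (2 + 2^(3/2))) = -32*(136 + (2 + 2*√2)) = -32*(138 + 2*√2) = -4416 - 64*√2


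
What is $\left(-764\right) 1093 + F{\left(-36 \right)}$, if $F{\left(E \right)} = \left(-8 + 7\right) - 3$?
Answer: $-835056$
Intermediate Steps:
$F{\left(E \right)} = -4$ ($F{\left(E \right)} = -1 - 3 = -4$)
$\left(-764\right) 1093 + F{\left(-36 \right)} = \left(-764\right) 1093 - 4 = -835052 - 4 = -835056$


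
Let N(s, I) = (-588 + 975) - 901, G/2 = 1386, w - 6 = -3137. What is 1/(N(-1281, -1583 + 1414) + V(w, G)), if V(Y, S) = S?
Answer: 1/2258 ≈ 0.00044287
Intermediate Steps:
w = -3131 (w = 6 - 3137 = -3131)
G = 2772 (G = 2*1386 = 2772)
N(s, I) = -514 (N(s, I) = 387 - 901 = -514)
1/(N(-1281, -1583 + 1414) + V(w, G)) = 1/(-514 + 2772) = 1/2258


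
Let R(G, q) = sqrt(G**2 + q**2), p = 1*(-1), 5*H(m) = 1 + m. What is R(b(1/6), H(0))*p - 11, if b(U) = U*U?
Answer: -11 - sqrt(1321)/180 ≈ -11.202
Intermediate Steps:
H(m) = 1/5 + m/5 (H(m) = (1 + m)/5 = 1/5 + m/5)
b(U) = U**2
p = -1
R(b(1/6), H(0))*p - 11 = sqrt(((1/6)**2)**2 + (1/5 + (1/5)*0)**2)*(-1) - 11 = sqrt(((1/6)**2)**2 + (1/5 + 0)**2)*(-1) - 11 = sqrt((1/36)**2 + (1/5)**2)*(-1) - 11 = sqrt(1/1296 + 1/25)*(-1) - 11 = sqrt(1321/32400)*(-1) - 11 = (sqrt(1321)/180)*(-1) - 11 = -sqrt(1321)/180 - 11 = -11 - sqrt(1321)/180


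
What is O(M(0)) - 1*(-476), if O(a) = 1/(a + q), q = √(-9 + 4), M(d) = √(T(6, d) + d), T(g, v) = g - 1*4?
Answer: (1 + 476*√2 + 476*I*√5)/(√2 + I*√5) ≈ 476.2 - 0.31944*I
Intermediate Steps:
T(g, v) = -4 + g (T(g, v) = g - 4 = -4 + g)
M(d) = √(2 + d) (M(d) = √((-4 + 6) + d) = √(2 + d))
q = I*√5 (q = √(-5) = I*√5 ≈ 2.2361*I)
O(a) = 1/(a + I*√5)
O(M(0)) - 1*(-476) = 1/(√(2 + 0) + I*√5) - 1*(-476) = 1/(√2 + I*√5) + 476 = 476 + 1/(√2 + I*√5)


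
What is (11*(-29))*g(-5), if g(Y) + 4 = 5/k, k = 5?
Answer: 957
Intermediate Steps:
g(Y) = -3 (g(Y) = -4 + 5/5 = -4 + 5*(1/5) = -4 + 1 = -3)
(11*(-29))*g(-5) = (11*(-29))*(-3) = -319*(-3) = 957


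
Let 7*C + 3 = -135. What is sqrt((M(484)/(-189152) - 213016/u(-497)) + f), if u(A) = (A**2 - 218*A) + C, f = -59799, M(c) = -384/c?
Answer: I*sqrt(1564149703270250122352431058)/161729789287 ≈ 244.54*I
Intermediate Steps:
C = -138/7 (C = -3/7 + (1/7)*(-135) = -3/7 - 135/7 = -138/7 ≈ -19.714)
u(A) = -138/7 + A**2 - 218*A (u(A) = (A**2 - 218*A) - 138/7 = -138/7 + A**2 - 218*A)
sqrt((M(484)/(-189152) - 213016/u(-497)) + f) = sqrt((-384/484/(-189152) - 213016/(-138/7 + (-497)**2 - 218*(-497))) - 59799) = sqrt((-384*1/484*(-1/189152) - 213016/(-138/7 + 247009 + 108346)) - 59799) = sqrt((-96/121*(-1/189152) - 213016/2487347/7) - 59799) = sqrt((3/715231 - 213016*7/2487347) - 59799) = sqrt((3/715231 - 1491112/2487347) - 59799) = sqrt(-1066482064831/1779027682157 - 59799) = sqrt(-106385142847371274/1779027682157) = I*sqrt(1564149703270250122352431058)/161729789287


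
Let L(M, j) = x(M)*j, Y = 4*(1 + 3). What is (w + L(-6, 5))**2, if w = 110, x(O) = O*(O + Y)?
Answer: 36100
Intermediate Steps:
Y = 16 (Y = 4*4 = 16)
x(O) = O*(16 + O) (x(O) = O*(O + 16) = O*(16 + O))
L(M, j) = M*j*(16 + M) (L(M, j) = (M*(16 + M))*j = M*j*(16 + M))
(w + L(-6, 5))**2 = (110 - 6*5*(16 - 6))**2 = (110 - 6*5*10)**2 = (110 - 300)**2 = (-190)**2 = 36100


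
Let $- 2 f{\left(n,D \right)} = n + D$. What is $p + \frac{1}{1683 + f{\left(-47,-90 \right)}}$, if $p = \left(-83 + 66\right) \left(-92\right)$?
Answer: $\frac{5478694}{3503} \approx 1564.0$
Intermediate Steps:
$f{\left(n,D \right)} = - \frac{D}{2} - \frac{n}{2}$ ($f{\left(n,D \right)} = - \frac{n + D}{2} = - \frac{D + n}{2} = - \frac{D}{2} - \frac{n}{2}$)
$p = 1564$ ($p = \left(-17\right) \left(-92\right) = 1564$)
$p + \frac{1}{1683 + f{\left(-47,-90 \right)}} = 1564 + \frac{1}{1683 - - \frac{137}{2}} = 1564 + \frac{1}{1683 + \left(45 + \frac{47}{2}\right)} = 1564 + \frac{1}{1683 + \frac{137}{2}} = 1564 + \frac{1}{\frac{3503}{2}} = 1564 + \frac{2}{3503} = \frac{5478694}{3503}$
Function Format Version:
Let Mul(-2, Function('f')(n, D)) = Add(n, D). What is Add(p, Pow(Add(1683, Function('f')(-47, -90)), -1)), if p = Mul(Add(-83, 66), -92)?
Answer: Rational(5478694, 3503) ≈ 1564.0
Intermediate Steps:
Function('f')(n, D) = Add(Mul(Rational(-1, 2), D), Mul(Rational(-1, 2), n)) (Function('f')(n, D) = Mul(Rational(-1, 2), Add(n, D)) = Mul(Rational(-1, 2), Add(D, n)) = Add(Mul(Rational(-1, 2), D), Mul(Rational(-1, 2), n)))
p = 1564 (p = Mul(-17, -92) = 1564)
Add(p, Pow(Add(1683, Function('f')(-47, -90)), -1)) = Add(1564, Pow(Add(1683, Add(Mul(Rational(-1, 2), -90), Mul(Rational(-1, 2), -47))), -1)) = Add(1564, Pow(Add(1683, Add(45, Rational(47, 2))), -1)) = Add(1564, Pow(Add(1683, Rational(137, 2)), -1)) = Add(1564, Pow(Rational(3503, 2), -1)) = Add(1564, Rational(2, 3503)) = Rational(5478694, 3503)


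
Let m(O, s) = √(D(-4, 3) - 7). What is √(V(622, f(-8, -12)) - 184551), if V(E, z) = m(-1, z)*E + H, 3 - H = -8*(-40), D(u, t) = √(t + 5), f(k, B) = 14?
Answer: √(-184868 + 622*√(-7 + 2*√2)) ≈ 1.477 + 429.97*I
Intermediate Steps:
D(u, t) = √(5 + t)
m(O, s) = √(-7 + 2*√2) (m(O, s) = √(√(5 + 3) - 7) = √(√8 - 7) = √(2*√2 - 7) = √(-7 + 2*√2))
H = -317 (H = 3 - (-8)*(-40) = 3 - 1*320 = 3 - 320 = -317)
V(E, z) = -317 + E*√(-7 + 2*√2) (V(E, z) = √(-7 + 2*√2)*E - 317 = E*√(-7 + 2*√2) - 317 = -317 + E*√(-7 + 2*√2))
√(V(622, f(-8, -12)) - 184551) = √((-317 + 622*√(-7 + 2*√2)) - 184551) = √(-184868 + 622*√(-7 + 2*√2))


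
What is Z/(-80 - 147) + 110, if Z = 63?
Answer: 24907/227 ≈ 109.72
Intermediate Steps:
Z/(-80 - 147) + 110 = 63/(-80 - 147) + 110 = 63/(-227) + 110 = -1/227*63 + 110 = -63/227 + 110 = 24907/227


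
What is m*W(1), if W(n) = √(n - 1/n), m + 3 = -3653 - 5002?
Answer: 0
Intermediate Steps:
m = -8658 (m = -3 + (-3653 - 5002) = -3 - 8655 = -8658)
m*W(1) = -8658*√(1 - 1/1) = -8658*√(1 - 1*1) = -8658*√(1 - 1) = -8658*√0 = -8658*0 = 0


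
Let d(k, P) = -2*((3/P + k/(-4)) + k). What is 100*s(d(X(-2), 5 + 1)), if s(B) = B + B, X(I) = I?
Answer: 400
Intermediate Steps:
d(k, P) = -6/P - 3*k/2 (d(k, P) = -2*((3/P + k*(-¼)) + k) = -2*((3/P - k/4) + k) = -2*(3/P + 3*k/4) = -6/P - 3*k/2)
s(B) = 2*B
100*s(d(X(-2), 5 + 1)) = 100*(2*(-6/(5 + 1) - 3/2*(-2))) = 100*(2*(-6/6 + 3)) = 100*(2*(-6*⅙ + 3)) = 100*(2*(-1 + 3)) = 100*(2*2) = 100*4 = 400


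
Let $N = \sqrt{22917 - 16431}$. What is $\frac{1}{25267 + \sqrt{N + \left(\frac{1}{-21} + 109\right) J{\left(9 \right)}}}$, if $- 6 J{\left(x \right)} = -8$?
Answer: $\frac{1}{25267 + \sqrt{\frac{9152}{63} + \sqrt{6486}}} \approx 3.9554 \cdot 10^{-5}$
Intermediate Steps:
$J{\left(x \right)} = \frac{4}{3}$ ($J{\left(x \right)} = \left(- \frac{1}{6}\right) \left(-8\right) = \frac{4}{3}$)
$N = \sqrt{6486} \approx 80.536$
$\frac{1}{25267 + \sqrt{N + \left(\frac{1}{-21} + 109\right) J{\left(9 \right)}}} = \frac{1}{25267 + \sqrt{\sqrt{6486} + \left(\frac{1}{-21} + 109\right) \frac{4}{3}}} = \frac{1}{25267 + \sqrt{\sqrt{6486} + \left(- \frac{1}{21} + 109\right) \frac{4}{3}}} = \frac{1}{25267 + \sqrt{\sqrt{6486} + \frac{2288}{21} \cdot \frac{4}{3}}} = \frac{1}{25267 + \sqrt{\sqrt{6486} + \frac{9152}{63}}} = \frac{1}{25267 + \sqrt{\frac{9152}{63} + \sqrt{6486}}}$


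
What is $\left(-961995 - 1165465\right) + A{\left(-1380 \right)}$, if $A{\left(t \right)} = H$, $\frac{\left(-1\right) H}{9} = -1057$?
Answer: $-2117947$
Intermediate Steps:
$H = 9513$ ($H = \left(-9\right) \left(-1057\right) = 9513$)
$A{\left(t \right)} = 9513$
$\left(-961995 - 1165465\right) + A{\left(-1380 \right)} = \left(-961995 - 1165465\right) + 9513 = -2127460 + 9513 = -2117947$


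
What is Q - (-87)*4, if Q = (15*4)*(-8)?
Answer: -132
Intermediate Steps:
Q = -480 (Q = 60*(-8) = -480)
Q - (-87)*4 = -480 - (-87)*4 = -480 - 1*(-348) = -480 + 348 = -132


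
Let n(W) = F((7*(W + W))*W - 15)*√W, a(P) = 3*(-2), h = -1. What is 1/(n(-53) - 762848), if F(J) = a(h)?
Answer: I/(2*(-381424*I + 3*√53)) ≈ -1.3109e-6 + 7.5061e-11*I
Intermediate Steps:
a(P) = -6
F(J) = -6
n(W) = -6*√W
1/(n(-53) - 762848) = 1/(-6*I*√53 - 762848) = 1/(-762848 - 6*I*√53)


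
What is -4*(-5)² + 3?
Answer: -97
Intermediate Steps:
-4*(-5)² + 3 = -4*25 + 3 = -100 + 3 = -97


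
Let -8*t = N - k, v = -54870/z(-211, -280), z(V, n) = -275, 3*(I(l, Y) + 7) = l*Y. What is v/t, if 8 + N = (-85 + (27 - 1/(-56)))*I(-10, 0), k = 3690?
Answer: 234112/482845 ≈ 0.48486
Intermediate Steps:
I(l, Y) = -7 + Y*l/3 (I(l, Y) = -7 + (l*Y)/3 = -7 + (Y*l)/3 = -7 + Y*l/3)
N = 3183/8 (N = -8 + (-85 + (27 - 1/(-56)))*(-7 + (⅓)*0*(-10)) = -8 + (-85 + (27 - 1*(-1/56)))*(-7 + 0) = -8 + (-85 + (27 + 1/56))*(-7) = -8 + (-85 + 1513/56)*(-7) = -8 - 3247/56*(-7) = -8 + 3247/8 = 3183/8 ≈ 397.88)
v = 10974/55 (v = -54870/(-275) = -54870*(-1/275) = 10974/55 ≈ 199.53)
t = 26337/64 (t = -(3183/8 - 1*3690)/8 = -(3183/8 - 3690)/8 = -⅛*(-26337/8) = 26337/64 ≈ 411.52)
v/t = 10974/(55*(26337/64)) = (10974/55)*(64/26337) = 234112/482845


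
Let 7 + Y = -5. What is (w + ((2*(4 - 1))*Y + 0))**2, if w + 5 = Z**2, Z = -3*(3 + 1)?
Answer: 4489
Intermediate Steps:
Y = -12 (Y = -7 - 5 = -12)
Z = -12 (Z = -3*4 = -12)
w = 139 (w = -5 + (-12)**2 = -5 + 144 = 139)
(w + ((2*(4 - 1))*Y + 0))**2 = (139 + ((2*(4 - 1))*(-12) + 0))**2 = (139 + ((2*3)*(-12) + 0))**2 = (139 + (6*(-12) + 0))**2 = (139 + (-72 + 0))**2 = (139 - 72)**2 = 67**2 = 4489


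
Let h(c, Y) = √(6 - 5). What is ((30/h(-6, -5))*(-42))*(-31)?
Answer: 39060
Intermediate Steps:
h(c, Y) = 1 (h(c, Y) = √1 = 1)
((30/h(-6, -5))*(-42))*(-31) = ((30/1)*(-42))*(-31) = ((30*1)*(-42))*(-31) = (30*(-42))*(-31) = -1260*(-31) = 39060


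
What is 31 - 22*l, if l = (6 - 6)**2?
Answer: 31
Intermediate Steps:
l = 0 (l = 0**2 = 0)
31 - 22*l = 31 - 22*0 = 31 + 0 = 31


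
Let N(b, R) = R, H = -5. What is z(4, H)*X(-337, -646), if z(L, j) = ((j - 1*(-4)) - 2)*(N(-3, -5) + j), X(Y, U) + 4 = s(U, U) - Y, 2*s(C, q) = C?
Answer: 300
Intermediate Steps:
s(C, q) = C/2
X(Y, U) = -4 + U/2 - Y (X(Y, U) = -4 + (U/2 - Y) = -4 + U/2 - Y)
z(L, j) = (-5 + j)*(2 + j) (z(L, j) = ((j - 1*(-4)) - 2)*(-5 + j) = ((j + 4) - 2)*(-5 + j) = ((4 + j) - 2)*(-5 + j) = (2 + j)*(-5 + j) = (-5 + j)*(2 + j))
z(4, H)*X(-337, -646) = (-10 + (-5)**2 - 3*(-5))*(-4 + (1/2)*(-646) - 1*(-337)) = (-10 + 25 + 15)*(-4 - 323 + 337) = 30*10 = 300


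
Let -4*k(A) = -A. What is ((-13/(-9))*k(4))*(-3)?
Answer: -13/3 ≈ -4.3333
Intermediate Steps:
k(A) = A/4 (k(A) = -(-1)*A/4 = A/4)
((-13/(-9))*k(4))*(-3) = ((-13/(-9))*((¼)*4))*(-3) = (-13*(-⅑)*1)*(-3) = ((13/9)*1)*(-3) = (13/9)*(-3) = -13/3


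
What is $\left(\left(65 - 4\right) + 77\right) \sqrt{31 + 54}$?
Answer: $138 \sqrt{85} \approx 1272.3$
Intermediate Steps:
$\left(\left(65 - 4\right) + 77\right) \sqrt{31 + 54} = \left(\left(65 - 4\right) + 77\right) \sqrt{85} = \left(61 + 77\right) \sqrt{85} = 138 \sqrt{85}$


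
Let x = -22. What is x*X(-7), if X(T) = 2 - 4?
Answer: 44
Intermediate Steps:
X(T) = -2
x*X(-7) = -22*(-2) = 44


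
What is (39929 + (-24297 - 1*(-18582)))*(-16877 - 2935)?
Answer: -677847768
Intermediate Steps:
(39929 + (-24297 - 1*(-18582)))*(-16877 - 2935) = (39929 + (-24297 + 18582))*(-19812) = (39929 - 5715)*(-19812) = 34214*(-19812) = -677847768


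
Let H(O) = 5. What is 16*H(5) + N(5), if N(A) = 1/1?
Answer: 81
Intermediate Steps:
N(A) = 1
16*H(5) + N(5) = 16*5 + 1 = 80 + 1 = 81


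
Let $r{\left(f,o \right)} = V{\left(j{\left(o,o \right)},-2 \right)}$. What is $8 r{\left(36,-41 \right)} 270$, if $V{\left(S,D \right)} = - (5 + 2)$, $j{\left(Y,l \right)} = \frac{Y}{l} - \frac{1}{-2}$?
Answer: $-15120$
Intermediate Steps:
$j{\left(Y,l \right)} = \frac{1}{2} + \frac{Y}{l}$ ($j{\left(Y,l \right)} = \frac{Y}{l} - - \frac{1}{2} = \frac{Y}{l} + \frac{1}{2} = \frac{1}{2} + \frac{Y}{l}$)
$V{\left(S,D \right)} = -7$ ($V{\left(S,D \right)} = \left(-1\right) 7 = -7$)
$r{\left(f,o \right)} = -7$
$8 r{\left(36,-41 \right)} 270 = 8 \left(\left(-7\right) 270\right) = 8 \left(-1890\right) = -15120$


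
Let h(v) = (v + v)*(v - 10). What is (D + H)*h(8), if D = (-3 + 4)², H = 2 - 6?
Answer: 96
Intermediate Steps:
H = -4
D = 1 (D = 1² = 1)
h(v) = 2*v*(-10 + v) (h(v) = (2*v)*(-10 + v) = 2*v*(-10 + v))
(D + H)*h(8) = (1 - 4)*(2*8*(-10 + 8)) = -6*8*(-2) = -3*(-32) = 96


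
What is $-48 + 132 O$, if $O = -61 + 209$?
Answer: $19488$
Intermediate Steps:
$O = 148$
$-48 + 132 O = -48 + 132 \cdot 148 = -48 + 19536 = 19488$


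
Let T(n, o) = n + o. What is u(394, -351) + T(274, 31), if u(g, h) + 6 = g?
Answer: 693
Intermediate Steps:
u(g, h) = -6 + g
u(394, -351) + T(274, 31) = (-6 + 394) + (274 + 31) = 388 + 305 = 693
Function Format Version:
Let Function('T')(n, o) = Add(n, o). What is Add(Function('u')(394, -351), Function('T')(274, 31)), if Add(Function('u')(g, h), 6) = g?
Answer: 693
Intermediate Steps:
Function('u')(g, h) = Add(-6, g)
Add(Function('u')(394, -351), Function('T')(274, 31)) = Add(Add(-6, 394), Add(274, 31)) = Add(388, 305) = 693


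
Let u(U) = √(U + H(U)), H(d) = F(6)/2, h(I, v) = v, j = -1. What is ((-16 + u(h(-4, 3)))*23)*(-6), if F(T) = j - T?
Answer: 2208 - 69*I*√2 ≈ 2208.0 - 97.581*I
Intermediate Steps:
F(T) = -1 - T
H(d) = -7/2 (H(d) = (-1 - 1*6)/2 = (-1 - 6)*(½) = -7*½ = -7/2)
u(U) = √(-7/2 + U) (u(U) = √(U - 7/2) = √(-7/2 + U))
((-16 + u(h(-4, 3)))*23)*(-6) = ((-16 + √(-14 + 4*3)/2)*23)*(-6) = ((-16 + √(-14 + 12)/2)*23)*(-6) = ((-16 + √(-2)/2)*23)*(-6) = ((-16 + (I*√2)/2)*23)*(-6) = ((-16 + I*√2/2)*23)*(-6) = (-368 + 23*I*√2/2)*(-6) = 2208 - 69*I*√2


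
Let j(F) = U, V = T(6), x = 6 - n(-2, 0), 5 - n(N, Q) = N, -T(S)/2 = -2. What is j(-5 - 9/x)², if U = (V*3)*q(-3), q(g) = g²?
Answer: 11664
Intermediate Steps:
T(S) = 4 (T(S) = -2*(-2) = 4)
n(N, Q) = 5 - N
x = -1 (x = 6 - (5 - 1*(-2)) = 6 - (5 + 2) = 6 - 1*7 = 6 - 7 = -1)
V = 4
U = 108 (U = (4*3)*(-3)² = 12*9 = 108)
j(F) = 108
j(-5 - 9/x)² = 108² = 11664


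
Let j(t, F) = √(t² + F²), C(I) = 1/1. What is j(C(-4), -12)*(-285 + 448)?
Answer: 163*√145 ≈ 1962.8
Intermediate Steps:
C(I) = 1 (C(I) = 1*1 = 1)
j(t, F) = √(F² + t²)
j(C(-4), -12)*(-285 + 448) = √((-12)² + 1²)*(-285 + 448) = √(144 + 1)*163 = √145*163 = 163*√145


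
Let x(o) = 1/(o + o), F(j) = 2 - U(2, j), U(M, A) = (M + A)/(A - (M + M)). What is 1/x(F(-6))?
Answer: 16/5 ≈ 3.2000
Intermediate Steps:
U(M, A) = (A + M)/(A - 2*M)
F(j) = 2 - (2 + j)/(-4 + j) (F(j) = 2 - (j + 2)/(j - 2*2) = 2 - (2 + j)/(j - 4) = 2 - (2 + j)/(-4 + j))
x(o) = 1/(2*o)
1/x(F(-6)) = 1/(1/(2*(((-10 - 6)/(-4 - 6))))) = 1/(1/(2*((-16/(-10))))) = 1/(1/(2*((-⅒*(-16))))) = 1/(1/(2*(8/5))) = 1/((½)*(5/8)) = 1/(5/16) = 16/5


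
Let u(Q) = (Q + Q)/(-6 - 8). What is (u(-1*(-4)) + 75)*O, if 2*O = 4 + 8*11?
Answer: 23966/7 ≈ 3423.7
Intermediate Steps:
u(Q) = -Q/7 (u(Q) = (2*Q)/(-14) = (2*Q)*(-1/14) = -Q/7)
O = 46 (O = (4 + 8*11)/2 = (4 + 88)/2 = (1/2)*92 = 46)
(u(-1*(-4)) + 75)*O = (-(-1)*(-4)/7 + 75)*46 = (-1/7*4 + 75)*46 = (-4/7 + 75)*46 = (521/7)*46 = 23966/7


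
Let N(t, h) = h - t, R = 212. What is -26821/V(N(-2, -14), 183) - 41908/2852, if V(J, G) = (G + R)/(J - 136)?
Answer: 2826120789/281635 ≈ 10035.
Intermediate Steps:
V(J, G) = (212 + G)/(-136 + J) (V(J, G) = (G + 212)/(J - 136) = (212 + G)/(-136 + J))
-26821/V(N(-2, -14), 183) - 41908/2852 = -26821*(-136 + (-14 - 1*(-2)))/(212 + 183) - 41908/2852 = -26821/(395/(-136 + (-14 + 2))) - 41908*1/2852 = -26821/(395/(-136 - 12)) - 10477/713 = -26821/(395/(-148)) - 10477/713 = -26821/((-1/148*395)) - 10477/713 = -26821/(-395/148) - 10477/713 = -26821*(-148/395) - 10477/713 = 3969508/395 - 10477/713 = 2826120789/281635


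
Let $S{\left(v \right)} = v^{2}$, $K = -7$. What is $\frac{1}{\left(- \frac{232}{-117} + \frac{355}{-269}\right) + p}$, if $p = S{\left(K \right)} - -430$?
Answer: $\frac{31473}{15096440} \approx 0.0020848$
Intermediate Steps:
$p = 479$ ($p = \left(-7\right)^{2} - -430 = 49 + 430 = 479$)
$\frac{1}{\left(- \frac{232}{-117} + \frac{355}{-269}\right) + p} = \frac{1}{\left(- \frac{232}{-117} + \frac{355}{-269}\right) + 479} = \frac{1}{\left(\left(-232\right) \left(- \frac{1}{117}\right) + 355 \left(- \frac{1}{269}\right)\right) + 479} = \frac{1}{\left(\frac{232}{117} - \frac{355}{269}\right) + 479} = \frac{1}{\frac{20873}{31473} + 479} = \frac{1}{\frac{15096440}{31473}} = \frac{31473}{15096440}$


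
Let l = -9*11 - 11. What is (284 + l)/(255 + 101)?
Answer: 87/178 ≈ 0.48876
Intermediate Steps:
l = -110 (l = -99 - 11 = -110)
(284 + l)/(255 + 101) = (284 - 110)/(255 + 101) = 174/356 = 174*(1/356) = 87/178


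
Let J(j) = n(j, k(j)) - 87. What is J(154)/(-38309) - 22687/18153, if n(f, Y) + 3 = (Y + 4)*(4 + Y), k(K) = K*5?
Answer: -11742509141/695423277 ≈ -16.885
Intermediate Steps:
k(K) = 5*K
n(f, Y) = -3 + (4 + Y)**2 (n(f, Y) = -3 + (Y + 4)*(4 + Y) = -3 + (4 + Y)*(4 + Y) = -3 + (4 + Y)**2)
J(j) = -90 + (4 + 5*j)**2 (J(j) = (-3 + (4 + 5*j)**2) - 87 = -90 + (4 + 5*j)**2)
J(154)/(-38309) - 22687/18153 = (-90 + (4 + 5*154)**2)/(-38309) - 22687/18153 = (-90 + (4 + 770)**2)*(-1/38309) - 22687*1/18153 = (-90 + 774**2)*(-1/38309) - 22687/18153 = (-90 + 599076)*(-1/38309) - 22687/18153 = 598986*(-1/38309) - 22687/18153 = -598986/38309 - 22687/18153 = -11742509141/695423277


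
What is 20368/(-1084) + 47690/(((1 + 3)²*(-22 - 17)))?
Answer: -8050699/84552 ≈ -95.216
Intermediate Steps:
20368/(-1084) + 47690/(((1 + 3)²*(-22 - 17))) = 20368*(-1/1084) + 47690/((4²*(-39))) = -5092/271 + 47690/((16*(-39))) = -5092/271 + 47690/(-624) = -5092/271 + 47690*(-1/624) = -5092/271 - 23845/312 = -8050699/84552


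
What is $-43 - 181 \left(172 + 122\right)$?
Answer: $-53257$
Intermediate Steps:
$-43 - 181 \left(172 + 122\right) = -43 - 53214 = -53257$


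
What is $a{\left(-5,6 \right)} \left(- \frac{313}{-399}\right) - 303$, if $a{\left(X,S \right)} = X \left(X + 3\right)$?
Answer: $- \frac{117767}{399} \approx -295.16$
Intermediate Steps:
$a{\left(X,S \right)} = X \left(3 + X\right)$
$a{\left(-5,6 \right)} \left(- \frac{313}{-399}\right) - 303 = - 5 \left(3 - 5\right) \left(- \frac{313}{-399}\right) - 303 = \left(-5\right) \left(-2\right) \left(\left(-313\right) \left(- \frac{1}{399}\right)\right) - 303 = 10 \cdot \frac{313}{399} - 303 = \frac{3130}{399} - 303 = - \frac{117767}{399}$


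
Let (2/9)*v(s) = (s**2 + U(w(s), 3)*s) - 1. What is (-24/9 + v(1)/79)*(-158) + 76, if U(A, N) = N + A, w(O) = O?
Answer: 1384/3 ≈ 461.33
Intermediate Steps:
U(A, N) = A + N
v(s) = -9/2 + 9*s**2/2 + 9*s*(3 + s)/2 (v(s) = 9*((s**2 + (s + 3)*s) - 1)/2 = 9*((s**2 + (3 + s)*s) - 1)/2 = 9*((s**2 + s*(3 + s)) - 1)/2 = 9*(-1 + s**2 + s*(3 + s))/2 = -9/2 + 9*s**2/2 + 9*s*(3 + s)/2)
(-24/9 + v(1)/79)*(-158) + 76 = (-24/9 + (-9/2 + 9*1**2 + (27/2)*1)/79)*(-158) + 76 = (-24*1/9 + (-9/2 + 9*1 + 27/2)*(1/79))*(-158) + 76 = (-8/3 + (-9/2 + 9 + 27/2)*(1/79))*(-158) + 76 = (-8/3 + 18*(1/79))*(-158) + 76 = (-8/3 + 18/79)*(-158) + 76 = -578/237*(-158) + 76 = 1156/3 + 76 = 1384/3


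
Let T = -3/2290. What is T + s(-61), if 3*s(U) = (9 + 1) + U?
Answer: -38933/2290 ≈ -17.001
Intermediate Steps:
s(U) = 10/3 + U/3 (s(U) = ((9 + 1) + U)/3 = (10 + U)/3 = 10/3 + U/3)
T = -3/2290 (T = -3*1/2290 = -3/2290 ≈ -0.0013100)
T + s(-61) = -3/2290 + (10/3 + (⅓)*(-61)) = -3/2290 + (10/3 - 61/3) = -3/2290 - 17 = -38933/2290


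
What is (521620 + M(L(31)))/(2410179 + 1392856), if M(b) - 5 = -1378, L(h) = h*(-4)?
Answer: 520247/3803035 ≈ 0.13680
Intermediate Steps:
L(h) = -4*h
M(b) = -1373 (M(b) = 5 - 1378 = -1373)
(521620 + M(L(31)))/(2410179 + 1392856) = (521620 - 1373)/(2410179 + 1392856) = 520247/3803035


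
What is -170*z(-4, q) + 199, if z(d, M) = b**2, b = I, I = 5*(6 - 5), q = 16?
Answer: -4051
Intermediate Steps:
I = 5 (I = 5*1 = 5)
b = 5
z(d, M) = 25 (z(d, M) = 5**2 = 25)
-170*z(-4, q) + 199 = -170*25 + 199 = -4250 + 199 = -4051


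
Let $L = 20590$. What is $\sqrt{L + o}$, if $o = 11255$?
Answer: $\sqrt{31845} \approx 178.45$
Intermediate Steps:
$\sqrt{L + o} = \sqrt{20590 + 11255} = \sqrt{31845}$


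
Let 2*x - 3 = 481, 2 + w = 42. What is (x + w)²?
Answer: 79524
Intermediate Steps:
w = 40 (w = -2 + 42 = 40)
x = 242 (x = 3/2 + (½)*481 = 3/2 + 481/2 = 242)
(x + w)² = (242 + 40)² = 282² = 79524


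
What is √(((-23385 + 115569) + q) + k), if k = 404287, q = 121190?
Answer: 3*√68629 ≈ 785.91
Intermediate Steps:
√(((-23385 + 115569) + q) + k) = √(((-23385 + 115569) + 121190) + 404287) = √((92184 + 121190) + 404287) = √(213374 + 404287) = √617661 = 3*√68629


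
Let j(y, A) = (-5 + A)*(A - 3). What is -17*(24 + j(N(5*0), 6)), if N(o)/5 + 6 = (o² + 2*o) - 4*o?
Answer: -459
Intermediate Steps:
N(o) = -30 - 10*o + 5*o² (N(o) = -30 + 5*((o² + 2*o) - 4*o) = -30 + 5*(o² - 2*o) = -30 + (-10*o + 5*o²) = -30 - 10*o + 5*o²)
j(y, A) = (-5 + A)*(-3 + A)
-17*(24 + j(N(5*0), 6)) = -17*(24 + (15 + 6² - 8*6)) = -17*(24 + (15 + 36 - 48)) = -17*(24 + 3) = -17*27 = -459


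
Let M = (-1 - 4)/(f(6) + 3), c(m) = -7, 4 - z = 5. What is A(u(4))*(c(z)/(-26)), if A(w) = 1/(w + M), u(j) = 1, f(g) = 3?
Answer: 21/13 ≈ 1.6154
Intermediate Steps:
z = -1 (z = 4 - 1*5 = 4 - 5 = -1)
M = -⅚ (M = (-1 - 4)/(3 + 3) = -5/6 = -5*⅙ = -⅚ ≈ -0.83333)
A(w) = 1/(-⅚ + w) (A(w) = 1/(w - ⅚) = 1/(-⅚ + w))
A(u(4))*(c(z)/(-26)) = (6/(-5 + 6*1))*(-7/(-26)) = (6/(-5 + 6))*(-7*(-1/26)) = (6/1)*(7/26) = (6*1)*(7/26) = 6*(7/26) = 21/13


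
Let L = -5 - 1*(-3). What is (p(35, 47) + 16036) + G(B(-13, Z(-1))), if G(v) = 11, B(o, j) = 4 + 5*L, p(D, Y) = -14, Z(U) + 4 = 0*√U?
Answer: 16033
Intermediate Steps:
L = -2 (L = -5 + 3 = -2)
Z(U) = -4 (Z(U) = -4 + 0*√U = -4 + 0 = -4)
B(o, j) = -6 (B(o, j) = 4 + 5*(-2) = 4 - 10 = -6)
(p(35, 47) + 16036) + G(B(-13, Z(-1))) = (-14 + 16036) + 11 = 16022 + 11 = 16033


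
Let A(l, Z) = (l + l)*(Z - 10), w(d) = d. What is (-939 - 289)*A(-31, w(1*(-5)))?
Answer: -1142040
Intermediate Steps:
A(l, Z) = 2*l*(-10 + Z) (A(l, Z) = (2*l)*(-10 + Z) = 2*l*(-10 + Z))
(-939 - 289)*A(-31, w(1*(-5))) = (-939 - 289)*(2*(-31)*(-10 + 1*(-5))) = -2456*(-31)*(-10 - 5) = -2456*(-31)*(-15) = -1228*930 = -1142040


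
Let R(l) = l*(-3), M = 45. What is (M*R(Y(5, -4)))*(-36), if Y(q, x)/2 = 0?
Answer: 0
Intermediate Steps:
Y(q, x) = 0 (Y(q, x) = 2*0 = 0)
R(l) = -3*l
(M*R(Y(5, -4)))*(-36) = (45*(-3*0))*(-36) = (45*0)*(-36) = 0*(-36) = 0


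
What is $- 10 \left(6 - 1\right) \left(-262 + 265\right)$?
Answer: $-150$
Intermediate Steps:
$- 10 \left(6 - 1\right) \left(-262 + 265\right) = \left(-10\right) 5 \cdot 3 = \left(-50\right) 3 = -150$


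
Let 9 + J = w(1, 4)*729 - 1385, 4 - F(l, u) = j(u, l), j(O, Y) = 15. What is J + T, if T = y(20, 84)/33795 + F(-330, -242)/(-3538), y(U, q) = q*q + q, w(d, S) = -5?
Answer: -40164734575/7971114 ≈ -5038.8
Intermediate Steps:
y(U, q) = q + q**2 (y(U, q) = q**2 + q = q + q**2)
F(l, u) = -11 (F(l, u) = 4 - 1*15 = 4 - 15 = -11)
J = -5039 (J = -9 + (-5*729 - 1385) = -9 + (-3645 - 1385) = -9 - 5030 = -5039)
T = 1708871/7971114 (T = (84*(1 + 84))/33795 - 11/(-3538) = (84*85)*(1/33795) - 11*(-1/3538) = 7140*(1/33795) + 11/3538 = 476/2253 + 11/3538 = 1708871/7971114 ≈ 0.21438)
J + T = -5039 + 1708871/7971114 = -40164734575/7971114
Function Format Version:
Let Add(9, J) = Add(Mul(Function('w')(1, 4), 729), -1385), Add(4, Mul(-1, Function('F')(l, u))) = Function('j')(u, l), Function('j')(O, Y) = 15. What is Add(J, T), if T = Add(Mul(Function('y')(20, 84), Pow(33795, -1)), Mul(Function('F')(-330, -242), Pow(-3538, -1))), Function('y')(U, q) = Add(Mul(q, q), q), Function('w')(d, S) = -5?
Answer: Rational(-40164734575, 7971114) ≈ -5038.8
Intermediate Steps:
Function('y')(U, q) = Add(q, Pow(q, 2)) (Function('y')(U, q) = Add(Pow(q, 2), q) = Add(q, Pow(q, 2)))
Function('F')(l, u) = -11 (Function('F')(l, u) = Add(4, Mul(-1, 15)) = Add(4, -15) = -11)
J = -5039 (J = Add(-9, Add(Mul(-5, 729), -1385)) = Add(-9, Add(-3645, -1385)) = Add(-9, -5030) = -5039)
T = Rational(1708871, 7971114) (T = Add(Mul(Mul(84, Add(1, 84)), Pow(33795, -1)), Mul(-11, Pow(-3538, -1))) = Add(Mul(Mul(84, 85), Rational(1, 33795)), Mul(-11, Rational(-1, 3538))) = Add(Mul(7140, Rational(1, 33795)), Rational(11, 3538)) = Add(Rational(476, 2253), Rational(11, 3538)) = Rational(1708871, 7971114) ≈ 0.21438)
Add(J, T) = Add(-5039, Rational(1708871, 7971114)) = Rational(-40164734575, 7971114)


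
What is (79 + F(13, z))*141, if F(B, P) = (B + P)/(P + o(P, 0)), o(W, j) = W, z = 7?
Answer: 79383/7 ≈ 11340.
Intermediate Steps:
F(B, P) = (B + P)/(2*P) (F(B, P) = (B + P)/(P + P) = (B + P)/((2*P)) = (B + P)*(1/(2*P)) = (B + P)/(2*P))
(79 + F(13, z))*141 = (79 + (½)*(13 + 7)/7)*141 = (79 + (½)*(⅐)*20)*141 = (79 + 10/7)*141 = (563/7)*141 = 79383/7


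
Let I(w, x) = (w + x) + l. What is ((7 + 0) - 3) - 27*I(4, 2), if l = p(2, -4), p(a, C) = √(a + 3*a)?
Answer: -158 - 54*√2 ≈ -234.37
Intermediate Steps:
p(a, C) = 2*√a (p(a, C) = √(4*a) = 2*√a)
l = 2*√2 ≈ 2.8284
I(w, x) = w + x + 2*√2 (I(w, x) = (w + x) + 2*√2 = w + x + 2*√2)
((7 + 0) - 3) - 27*I(4, 2) = ((7 + 0) - 3) - 27*(4 + 2 + 2*√2) = (7 - 3) - 27*(6 + 2*√2) = 4 + (-162 - 54*√2) = -158 - 54*√2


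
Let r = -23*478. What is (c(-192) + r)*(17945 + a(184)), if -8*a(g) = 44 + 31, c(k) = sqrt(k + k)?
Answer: -788737045/4 + 143485*I*sqrt(6) ≈ -1.9718e+8 + 3.5147e+5*I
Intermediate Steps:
c(k) = sqrt(2)*sqrt(k) (c(k) = sqrt(2*k) = sqrt(2)*sqrt(k))
r = -10994
a(g) = -75/8 (a(g) = -(44 + 31)/8 = -1/8*75 = -75/8)
(c(-192) + r)*(17945 + a(184)) = (sqrt(2)*sqrt(-192) - 10994)*(17945 - 75/8) = (sqrt(2)*(8*I*sqrt(3)) - 10994)*(143485/8) = (8*I*sqrt(6) - 10994)*(143485/8) = (-10994 + 8*I*sqrt(6))*(143485/8) = -788737045/4 + 143485*I*sqrt(6)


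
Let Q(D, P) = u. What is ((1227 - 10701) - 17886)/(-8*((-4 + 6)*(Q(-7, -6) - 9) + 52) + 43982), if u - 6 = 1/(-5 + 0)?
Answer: -68400/109043 ≈ -0.62728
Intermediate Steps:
u = 29/5 (u = 6 + 1/(-5 + 0) = 6 + 1/(-5) = 6 - ⅕ = 29/5 ≈ 5.8000)
Q(D, P) = 29/5
((1227 - 10701) - 17886)/(-8*((-4 + 6)*(Q(-7, -6) - 9) + 52) + 43982) = ((1227 - 10701) - 17886)/(-8*((-4 + 6)*(29/5 - 9) + 52) + 43982) = (-9474 - 17886)/(-8*(2*(-16/5) + 52) + 43982) = -27360/(-8*(-32/5 + 52) + 43982) = -27360/(-8*228/5 + 43982) = -27360/(-1824/5 + 43982) = -27360/218086/5 = -27360*5/218086 = -68400/109043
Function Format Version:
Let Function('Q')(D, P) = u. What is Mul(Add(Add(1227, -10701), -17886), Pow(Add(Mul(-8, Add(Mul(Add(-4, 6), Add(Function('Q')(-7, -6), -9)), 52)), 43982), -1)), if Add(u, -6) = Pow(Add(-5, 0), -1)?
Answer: Rational(-68400, 109043) ≈ -0.62728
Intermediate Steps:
u = Rational(29, 5) (u = Add(6, Pow(Add(-5, 0), -1)) = Add(6, Pow(-5, -1)) = Add(6, Rational(-1, 5)) = Rational(29, 5) ≈ 5.8000)
Function('Q')(D, P) = Rational(29, 5)
Mul(Add(Add(1227, -10701), -17886), Pow(Add(Mul(-8, Add(Mul(Add(-4, 6), Add(Function('Q')(-7, -6), -9)), 52)), 43982), -1)) = Mul(Add(Add(1227, -10701), -17886), Pow(Add(Mul(-8, Add(Mul(Add(-4, 6), Add(Rational(29, 5), -9)), 52)), 43982), -1)) = Mul(Add(-9474, -17886), Pow(Add(Mul(-8, Add(Mul(2, Rational(-16, 5)), 52)), 43982), -1)) = Mul(-27360, Pow(Add(Mul(-8, Add(Rational(-32, 5), 52)), 43982), -1)) = Mul(-27360, Pow(Add(Mul(-8, Rational(228, 5)), 43982), -1)) = Mul(-27360, Pow(Add(Rational(-1824, 5), 43982), -1)) = Mul(-27360, Pow(Rational(218086, 5), -1)) = Mul(-27360, Rational(5, 218086)) = Rational(-68400, 109043)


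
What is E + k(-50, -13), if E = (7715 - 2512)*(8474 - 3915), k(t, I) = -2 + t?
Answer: 23720425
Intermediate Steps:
E = 23720477 (E = 5203*4559 = 23720477)
E + k(-50, -13) = 23720477 + (-2 - 50) = 23720477 - 52 = 23720425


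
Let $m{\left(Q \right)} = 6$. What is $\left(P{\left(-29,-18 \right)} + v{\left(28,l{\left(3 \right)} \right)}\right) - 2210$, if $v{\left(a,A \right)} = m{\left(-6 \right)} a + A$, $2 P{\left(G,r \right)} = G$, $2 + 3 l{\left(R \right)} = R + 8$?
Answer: $- \frac{4107}{2} \approx -2053.5$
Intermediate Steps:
$l{\left(R \right)} = 2 + \frac{R}{3}$ ($l{\left(R \right)} = - \frac{2}{3} + \frac{R + 8}{3} = - \frac{2}{3} + \frac{8 + R}{3} = - \frac{2}{3} + \left(\frac{8}{3} + \frac{R}{3}\right) = 2 + \frac{R}{3}$)
$P{\left(G,r \right)} = \frac{G}{2}$
$v{\left(a,A \right)} = A + 6 a$ ($v{\left(a,A \right)} = 6 a + A = A + 6 a$)
$\left(P{\left(-29,-18 \right)} + v{\left(28,l{\left(3 \right)} \right)}\right) - 2210 = \left(\frac{1}{2} \left(-29\right) + \left(\left(2 + \frac{1}{3} \cdot 3\right) + 6 \cdot 28\right)\right) - 2210 = \left(- \frac{29}{2} + \left(\left(2 + 1\right) + 168\right)\right) - 2210 = \left(- \frac{29}{2} + \left(3 + 168\right)\right) - 2210 = \left(- \frac{29}{2} + 171\right) - 2210 = \frac{313}{2} - 2210 = - \frac{4107}{2}$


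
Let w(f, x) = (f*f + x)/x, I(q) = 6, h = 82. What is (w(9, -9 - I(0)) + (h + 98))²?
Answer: 770884/25 ≈ 30835.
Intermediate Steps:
w(f, x) = (x + f²)/x (w(f, x) = (f² + x)/x = (x + f²)/x)
(w(9, -9 - I(0)) + (h + 98))² = (((-9 - 1*6) + 9²)/(-9 - 1*6) + (82 + 98))² = (((-9 - 6) + 81)/(-9 - 6) + 180)² = ((-15 + 81)/(-15) + 180)² = (-1/15*66 + 180)² = (-22/5 + 180)² = (878/5)² = 770884/25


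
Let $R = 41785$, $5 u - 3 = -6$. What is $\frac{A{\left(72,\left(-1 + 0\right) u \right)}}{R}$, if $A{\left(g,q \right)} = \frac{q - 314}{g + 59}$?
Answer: $- \frac{1567}{27369175} \approx -5.7254 \cdot 10^{-5}$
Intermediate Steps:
$u = - \frac{3}{5}$ ($u = \frac{3}{5} + \frac{1}{5} \left(-6\right) = \frac{3}{5} - \frac{6}{5} = - \frac{3}{5} \approx -0.6$)
$A{\left(g,q \right)} = \frac{-314 + q}{59 + g}$
$\frac{A{\left(72,\left(-1 + 0\right) u \right)}}{R} = \frac{\frac{1}{59 + 72} \left(-314 + \left(-1 + 0\right) \left(- \frac{3}{5}\right)\right)}{41785} = \frac{-314 - - \frac{3}{5}}{131} \cdot \frac{1}{41785} = \frac{-314 + \frac{3}{5}}{131} \cdot \frac{1}{41785} = \frac{1}{131} \left(- \frac{1567}{5}\right) \frac{1}{41785} = \left(- \frac{1567}{655}\right) \frac{1}{41785} = - \frac{1567}{27369175}$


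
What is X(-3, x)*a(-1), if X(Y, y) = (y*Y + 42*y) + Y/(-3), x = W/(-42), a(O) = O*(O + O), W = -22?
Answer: 300/7 ≈ 42.857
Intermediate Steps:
a(O) = 2*O² (a(O) = O*(2*O) = 2*O²)
x = 11/21 (x = -22/(-42) = -22*(-1/42) = 11/21 ≈ 0.52381)
X(Y, y) = 42*y - Y/3 + Y*y (X(Y, y) = (Y*y + 42*y) + Y*(-⅓) = (42*y + Y*y) - Y/3 = 42*y - Y/3 + Y*y)
X(-3, x)*a(-1) = (42*(11/21) - ⅓*(-3) - 3*11/21)*(2*(-1)²) = (22 + 1 - 11/7)*(2*1) = (150/7)*2 = 300/7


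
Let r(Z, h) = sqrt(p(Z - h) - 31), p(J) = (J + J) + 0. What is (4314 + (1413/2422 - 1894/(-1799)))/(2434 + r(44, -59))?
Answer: 467029838651/263395011441 - 1918775015*sqrt(7)/526790022882 ≈ 1.7635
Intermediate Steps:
p(J) = 2*J (p(J) = 2*J + 0 = 2*J)
r(Z, h) = sqrt(-31 - 2*h + 2*Z) (r(Z, h) = sqrt(2*(Z - h) - 31) = sqrt((-2*h + 2*Z) - 31) = sqrt(-31 - 2*h + 2*Z))
(4314 + (1413/2422 - 1894/(-1799)))/(2434 + r(44, -59)) = (4314 + (1413/2422 - 1894/(-1799)))/(2434 + sqrt(-31 - 2*(-59) + 2*44)) = (4314 + (1413*(1/2422) - 1894*(-1/1799)))/(2434 + sqrt(-31 + 118 + 88)) = (4314 + (1413/2422 + 1894/1799))/(2434 + sqrt(175)) = (4314 + 145495/88922)/(2434 + 5*sqrt(7)) = 383755003/(88922*(2434 + 5*sqrt(7)))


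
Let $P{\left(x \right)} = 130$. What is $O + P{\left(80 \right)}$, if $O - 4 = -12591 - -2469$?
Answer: $-9988$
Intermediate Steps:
$O = -10118$ ($O = 4 - 10122 = -10118$)
$O + P{\left(80 \right)} = -10118 + 130 = -9988$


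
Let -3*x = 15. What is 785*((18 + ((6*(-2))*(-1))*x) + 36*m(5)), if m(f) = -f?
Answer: -174270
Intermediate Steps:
x = -5 (x = -1/3*15 = -5)
785*((18 + ((6*(-2))*(-1))*x) + 36*m(5)) = 785*((18 + ((6*(-2))*(-1))*(-5)) + 36*(-1*5)) = 785*((18 - 12*(-1)*(-5)) + 36*(-5)) = 785*((18 + 12*(-5)) - 180) = 785*((18 - 60) - 180) = 785*(-42 - 180) = 785*(-222) = -174270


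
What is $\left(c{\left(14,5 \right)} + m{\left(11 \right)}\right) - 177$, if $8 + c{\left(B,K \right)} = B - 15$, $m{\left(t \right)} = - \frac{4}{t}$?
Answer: $- \frac{2050}{11} \approx -186.36$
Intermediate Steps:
$c{\left(B,K \right)} = -23 + B$ ($c{\left(B,K \right)} = -8 + \left(B - 15\right) = -8 + \left(-15 + B\right) = -23 + B$)
$\left(c{\left(14,5 \right)} + m{\left(11 \right)}\right) - 177 = \left(\left(-23 + 14\right) - \frac{4}{11}\right) - 177 = \left(-9 - \frac{4}{11}\right) - 177 = - \frac{103}{11} - 177 = - \frac{2050}{11}$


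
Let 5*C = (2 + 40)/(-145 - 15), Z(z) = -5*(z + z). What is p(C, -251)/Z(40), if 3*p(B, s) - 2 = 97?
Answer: -33/400 ≈ -0.082500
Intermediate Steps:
Z(z) = -10*z
C = -21/400 (C = ((2 + 40)/(-145 - 15))/5 = (42/(-160))/5 = (42*(-1/160))/5 = (⅕)*(-21/80) = -21/400 ≈ -0.052500)
p(B, s) = 33 (p(B, s) = ⅔ + (⅓)*97 = ⅔ + 97/3 = 33)
p(C, -251)/Z(40) = 33/((-10*40)) = 33/(-400) = 33*(-1/400) = -33/400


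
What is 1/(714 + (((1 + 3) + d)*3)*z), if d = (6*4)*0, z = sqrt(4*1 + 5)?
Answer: 1/750 ≈ 0.0013333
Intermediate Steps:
z = 3 (z = sqrt(4 + 5) = sqrt(9) = 3)
d = 0 (d = 24*0 = 0)
1/(714 + (((1 + 3) + d)*3)*z) = 1/(714 + (((1 + 3) + 0)*3)*3) = 1/(714 + ((4 + 0)*3)*3) = 1/(714 + (4*3)*3) = 1/(714 + 12*3) = 1/(714 + 36) = 1/750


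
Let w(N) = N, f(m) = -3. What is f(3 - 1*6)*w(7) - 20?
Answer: -41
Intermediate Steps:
f(3 - 1*6)*w(7) - 20 = -3*7 - 20 = -21 - 20 = -41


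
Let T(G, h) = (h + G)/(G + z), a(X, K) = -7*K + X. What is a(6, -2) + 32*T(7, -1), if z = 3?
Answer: 196/5 ≈ 39.200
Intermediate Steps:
a(X, K) = X - 7*K
T(G, h) = (G + h)/(3 + G) (T(G, h) = (h + G)/(G + 3) = (G + h)/(3 + G))
a(6, -2) + 32*T(7, -1) = (6 - 7*(-2)) + 32*((7 - 1)/(3 + 7)) = (6 + 14) + 32*(6/10) = 20 + 32*((⅒)*6) = 20 + 32*(⅗) = 20 + 96/5 = 196/5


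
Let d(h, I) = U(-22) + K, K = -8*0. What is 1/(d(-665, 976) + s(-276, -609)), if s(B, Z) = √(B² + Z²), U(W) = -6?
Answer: 2/149007 + √49673/149007 ≈ 0.0015092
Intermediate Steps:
K = 0 (K = -8*0 = 0)
d(h, I) = -6 (d(h, I) = -6 + 0 = -6)
1/(d(-665, 976) + s(-276, -609)) = 1/(-6 + √((-276)² + (-609)²)) = 1/(-6 + √(76176 + 370881)) = 1/(-6 + √447057) = 1/(-6 + 3*√49673)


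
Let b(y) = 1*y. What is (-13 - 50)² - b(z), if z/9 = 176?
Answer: 2385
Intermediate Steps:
z = 1584 (z = 9*176 = 1584)
b(y) = y
(-13 - 50)² - b(z) = (-13 - 50)² - 1*1584 = (-63)² - 1584 = 3969 - 1584 = 2385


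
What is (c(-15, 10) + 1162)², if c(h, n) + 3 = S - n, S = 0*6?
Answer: 1320201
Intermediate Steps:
S = 0
c(h, n) = -3 - n (c(h, n) = -3 + (0 - n) = -3 - n)
(c(-15, 10) + 1162)² = ((-3 - 1*10) + 1162)² = ((-3 - 10) + 1162)² = (-13 + 1162)² = 1149² = 1320201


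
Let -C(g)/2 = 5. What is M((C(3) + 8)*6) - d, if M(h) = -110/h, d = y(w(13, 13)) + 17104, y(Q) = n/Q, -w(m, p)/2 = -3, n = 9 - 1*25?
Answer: -102553/6 ≈ -17092.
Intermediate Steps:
C(g) = -10 (C(g) = -2*5 = -10)
n = -16 (n = 9 - 25 = -16)
w(m, p) = 6 (w(m, p) = -2*(-3) = 6)
y(Q) = -16/Q
d = 51304/3 (d = -16/6 + 17104 = -16*⅙ + 17104 = -8/3 + 17104 = 51304/3 ≈ 17101.)
M((C(3) + 8)*6) - d = -110*1/(6*(-10 + 8)) - 1*51304/3 = -110/((-2*6)) - 51304/3 = -110/(-12) - 51304/3 = -110*(-1/12) - 51304/3 = 55/6 - 51304/3 = -102553/6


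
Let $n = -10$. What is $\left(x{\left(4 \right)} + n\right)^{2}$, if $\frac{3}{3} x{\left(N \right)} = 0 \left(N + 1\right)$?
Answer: $100$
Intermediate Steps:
$x{\left(N \right)} = 0$ ($x{\left(N \right)} = 0 \left(N + 1\right) = 0 \left(1 + N\right) = 0$)
$\left(x{\left(4 \right)} + n\right)^{2} = \left(0 - 10\right)^{2} = \left(-10\right)^{2} = 100$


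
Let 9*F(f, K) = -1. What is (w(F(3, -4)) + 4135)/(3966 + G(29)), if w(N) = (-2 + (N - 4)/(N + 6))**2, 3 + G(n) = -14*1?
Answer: 11635664/11092741 ≈ 1.0489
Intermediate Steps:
F(f, K) = -1/9 (F(f, K) = (1/9)*(-1) = -1/9)
G(n) = -17 (G(n) = -3 - 14*1 = -3 - 14 = -17)
w(N) = (-2 + (-4 + N)/(6 + N))**2
(w(F(3, -4)) + 4135)/(3966 + G(29)) = ((16 - 1/9)**2/(6 - 1/9)**2 + 4135)/(3966 - 17) = ((143/9)**2/(53/9)**2 + 4135)/3949 = ((81/2809)*(20449/81) + 4135)*(1/3949) = (20449/2809 + 4135)*(1/3949) = (11635664/2809)*(1/3949) = 11635664/11092741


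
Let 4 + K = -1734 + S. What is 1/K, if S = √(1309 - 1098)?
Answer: -1738/3020433 - √211/3020433 ≈ -0.00058022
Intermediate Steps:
S = √211 ≈ 14.526
K = -1738 + √211 (K = -4 + (-1734 + √211) = -1738 + √211 ≈ -1723.5)
1/K = 1/(-1738 + √211)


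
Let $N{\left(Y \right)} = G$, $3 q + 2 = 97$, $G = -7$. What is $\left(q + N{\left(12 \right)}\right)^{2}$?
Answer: $\frac{5476}{9} \approx 608.44$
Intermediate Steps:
$q = \frac{95}{3}$ ($q = - \frac{2}{3} + \frac{1}{3} \cdot 97 = - \frac{2}{3} + \frac{97}{3} = \frac{95}{3} \approx 31.667$)
$N{\left(Y \right)} = -7$
$\left(q + N{\left(12 \right)}\right)^{2} = \left(\frac{95}{3} - 7\right)^{2} = \left(\frac{74}{3}\right)^{2} = \frac{5476}{9}$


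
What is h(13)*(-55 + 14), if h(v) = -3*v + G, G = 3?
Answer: 1476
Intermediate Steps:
h(v) = 3 - 3*v (h(v) = -3*v + 3 = 3 - 3*v)
h(13)*(-55 + 14) = (3 - 3*13)*(-55 + 14) = (3 - 39)*(-41) = -36*(-41) = 1476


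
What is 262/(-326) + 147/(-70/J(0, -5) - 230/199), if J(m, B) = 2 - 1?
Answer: -2207733/769360 ≈ -2.8696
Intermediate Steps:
J(m, B) = 1
262/(-326) + 147/(-70/J(0, -5) - 230/199) = 262/(-326) + 147/(-70/1 - 230/199) = 262*(-1/326) + 147/(-70*1 - 230*1/199) = -131/163 + 147/(-70 - 230/199) = -131/163 + 147/(-14160/199) = -131/163 + 147*(-199/14160) = -131/163 - 9751/4720 = -2207733/769360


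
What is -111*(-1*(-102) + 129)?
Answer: -25641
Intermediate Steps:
-111*(-1*(-102) + 129) = -111*(102 + 129) = -111*231 = -25641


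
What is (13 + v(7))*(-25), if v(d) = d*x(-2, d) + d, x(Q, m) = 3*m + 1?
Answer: -4350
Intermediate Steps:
x(Q, m) = 1 + 3*m
v(d) = d + d*(1 + 3*d) (v(d) = d*(1 + 3*d) + d = d + d*(1 + 3*d))
(13 + v(7))*(-25) = (13 + 7*(2 + 3*7))*(-25) = (13 + 7*(2 + 21))*(-25) = (13 + 7*23)*(-25) = (13 + 161)*(-25) = 174*(-25) = -4350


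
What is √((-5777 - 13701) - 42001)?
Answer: 9*I*√759 ≈ 247.95*I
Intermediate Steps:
√((-5777 - 13701) - 42001) = √(-19478 - 42001) = √(-61479) = 9*I*√759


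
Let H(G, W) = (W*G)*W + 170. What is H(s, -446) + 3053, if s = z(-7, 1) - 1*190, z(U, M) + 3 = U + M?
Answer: -39581061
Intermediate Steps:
z(U, M) = -3 + M + U (z(U, M) = -3 + (U + M) = -3 + (M + U) = -3 + M + U)
s = -199 (s = (-3 + 1 - 7) - 1*190 = -9 - 190 = -199)
H(G, W) = 170 + G*W² (H(G, W) = (G*W)*W + 170 = G*W² + 170 = 170 + G*W²)
H(s, -446) + 3053 = (170 - 199*(-446)²) + 3053 = (170 - 199*198916) + 3053 = (170 - 39584284) + 3053 = -39584114 + 3053 = -39581061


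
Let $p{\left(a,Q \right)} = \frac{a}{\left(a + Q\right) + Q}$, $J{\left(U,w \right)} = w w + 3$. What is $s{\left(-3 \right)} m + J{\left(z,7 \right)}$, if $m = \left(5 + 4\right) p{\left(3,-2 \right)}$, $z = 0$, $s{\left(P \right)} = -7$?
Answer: $241$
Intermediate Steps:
$J{\left(U,w \right)} = 3 + w^{2}$ ($J{\left(U,w \right)} = w^{2} + 3 = 3 + w^{2}$)
$p{\left(a,Q \right)} = \frac{a}{a + 2 Q}$ ($p{\left(a,Q \right)} = \frac{a}{\left(Q + a\right) + Q} = \frac{a}{a + 2 Q}$)
$m = -27$ ($m = \left(5 + 4\right) \frac{3}{3 + 2 \left(-2\right)} = 9 \frac{3}{3 - 4} = 9 \frac{3}{-1} = 9 \cdot 3 \left(-1\right) = 9 \left(-3\right) = -27$)
$s{\left(-3 \right)} m + J{\left(z,7 \right)} = \left(-7\right) \left(-27\right) + \left(3 + 7^{2}\right) = 189 + \left(3 + 49\right) = 189 + 52 = 241$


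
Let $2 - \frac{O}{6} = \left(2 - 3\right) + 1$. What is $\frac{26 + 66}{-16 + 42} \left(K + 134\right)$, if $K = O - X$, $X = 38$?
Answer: $\frac{4968}{13} \approx 382.15$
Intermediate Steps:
$O = 12$ ($O = 12 - 6 \left(\left(2 - 3\right) + 1\right) = 12 - 6 \left(-1 + 1\right) = 12 - 0 = 12 + 0 = 12$)
$K = -26$ ($K = 12 - 38 = -26$)
$\frac{26 + 66}{-16 + 42} \left(K + 134\right) = \frac{26 + 66}{-16 + 42} \left(-26 + 134\right) = \frac{92}{26} \cdot 108 = 92 \cdot \frac{1}{26} \cdot 108 = \frac{46}{13} \cdot 108 = \frac{4968}{13}$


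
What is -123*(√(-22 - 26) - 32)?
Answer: 3936 - 492*I*√3 ≈ 3936.0 - 852.17*I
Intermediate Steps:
-123*(√(-22 - 26) - 32) = -123*(√(-48) - 32) = -123*(4*I*√3 - 32) = -123*(-32 + 4*I*√3) = 3936 - 492*I*√3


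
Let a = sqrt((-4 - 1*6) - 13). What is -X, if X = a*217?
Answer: -217*I*sqrt(23) ≈ -1040.7*I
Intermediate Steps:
a = I*sqrt(23) (a = sqrt((-4 - 6) - 13) = sqrt(-10 - 13) = sqrt(-23) = I*sqrt(23) ≈ 4.7958*I)
X = 217*I*sqrt(23) (X = (I*sqrt(23))*217 = 217*I*sqrt(23) ≈ 1040.7*I)
-X = -217*I*sqrt(23)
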